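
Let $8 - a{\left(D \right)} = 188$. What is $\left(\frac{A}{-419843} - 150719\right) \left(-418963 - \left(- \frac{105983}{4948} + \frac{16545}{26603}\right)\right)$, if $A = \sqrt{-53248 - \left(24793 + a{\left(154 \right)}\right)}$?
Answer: $\frac{8311557640183725677}{131631644} + \frac{386022356048581 i \sqrt{1589}}{55264624311892} \approx 6.3143 \cdot 10^{10} + 278.44 i$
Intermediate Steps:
$a{\left(D \right)} = -180$ ($a{\left(D \right)} = 8 - 188 = -180$)
$A = 7 i \sqrt{1589}$ ($A = \sqrt{-53248 - 24613} = \sqrt{-77861} = 7 i \sqrt{1589} \approx 279.04 i$)
$\left(\frac{A}{-419843} - 150719\right) \left(-418963 - \left(- \frac{105983}{4948} + \frac{16545}{26603}\right)\right) = \left(\frac{7 i \sqrt{1589}}{-419843} - 150719\right) \left(-418963 - \left(- \frac{105983}{4948} + \frac{16545}{26603}\right)\right) = \left(7 i \sqrt{1589} \left(- \frac{1}{419843}\right) - 150719\right) \left(-418963 - - \frac{2737601089}{131631644}\right) = \left(- \frac{7 i \sqrt{1589}}{419843} - 150719\right) \left(-418963 + \left(- \frac{16545}{26603} + \frac{105983}{4948}\right)\right) = \left(-150719 - \frac{7 i \sqrt{1589}}{419843}\right) \left(-418963 + \frac{2737601089}{131631644}\right) = \left(-150719 - \frac{7 i \sqrt{1589}}{419843}\right) \left(- \frac{55146050864083}{131631644}\right) = \frac{8311557640183725677}{131631644} + \frac{386022356048581 i \sqrt{1589}}{55264624311892}$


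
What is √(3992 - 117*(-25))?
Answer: √6917 ≈ 83.168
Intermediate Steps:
√(3992 - 117*(-25)) = √(3992 + 2925) = √6917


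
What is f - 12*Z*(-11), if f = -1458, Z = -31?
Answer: -5550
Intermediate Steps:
f - 12*Z*(-11) = -1458 - 12*(-31)*(-11) = -1458 + 372*(-11) = -1458 - 4092 = -5550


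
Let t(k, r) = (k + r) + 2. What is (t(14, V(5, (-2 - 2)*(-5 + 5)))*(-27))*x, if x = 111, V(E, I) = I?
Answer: -47952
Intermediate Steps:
t(k, r) = 2 + k + r
(t(14, V(5, (-2 - 2)*(-5 + 5)))*(-27))*x = ((2 + 14 + (-2 - 2)*(-5 + 5))*(-27))*111 = ((2 + 14 - 4*0)*(-27))*111 = ((2 + 14 + 0)*(-27))*111 = (16*(-27))*111 = -432*111 = -47952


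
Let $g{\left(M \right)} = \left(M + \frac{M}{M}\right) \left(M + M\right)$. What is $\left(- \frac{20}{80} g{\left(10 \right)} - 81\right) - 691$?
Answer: $-827$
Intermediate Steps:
$g{\left(M \right)} = 2 M \left(1 + M\right)$ ($g{\left(M \right)} = \left(M + 1\right) 2 M = \left(1 + M\right) 2 M = 2 M \left(1 + M\right)$)
$\left(- \frac{20}{80} g{\left(10 \right)} - 81\right) - 691 = \left(- \frac{20}{80} \cdot 2 \cdot 10 \left(1 + 10\right) - 81\right) - 691 = \left(\left(-20\right) \frac{1}{80} \cdot 2 \cdot 10 \cdot 11 - 81\right) - 691 = \left(\left(- \frac{1}{4}\right) 220 - 81\right) - 691 = \left(-55 - 81\right) - 691 = -136 - 691 = -827$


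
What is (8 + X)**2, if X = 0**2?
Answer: 64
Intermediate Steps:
X = 0
(8 + X)**2 = (8 + 0)**2 = 8**2 = 64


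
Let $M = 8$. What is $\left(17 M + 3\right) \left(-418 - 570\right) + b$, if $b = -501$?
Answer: $-137833$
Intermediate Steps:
$\left(17 M + 3\right) \left(-418 - 570\right) + b = \left(17 \cdot 8 + 3\right) \left(-418 - 570\right) - 501 = \left(136 + 3\right) \left(-418 - 570\right) - 501 = 139 \left(-988\right) - 501 = -137332 - 501 = -137833$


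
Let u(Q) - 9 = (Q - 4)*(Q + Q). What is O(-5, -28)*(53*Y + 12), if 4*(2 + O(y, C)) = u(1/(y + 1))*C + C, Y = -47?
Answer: 1722905/8 ≈ 2.1536e+5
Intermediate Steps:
u(Q) = 9 + 2*Q*(-4 + Q) (u(Q) = 9 + (Q - 4)*(Q + Q) = 9 + (-4 + Q)*(2*Q) = 9 + 2*Q*(-4 + Q))
O(y, C) = -2 + C/4 + C*(9 - 8/(1 + y) + 2/(1 + y)**2)/4 (O(y, C) = -2 + ((9 - 8/(y + 1) + 2*(1/(y + 1))**2)*C + C)/4 = -2 + ((9 - 8/(1 + y) + 2*(1/(1 + y))**2)*C + C)/4 = -2 + ((9 - 8/(1 + y) + 2/(1 + y)**2)*C + C)/4 = -2 + (C*(9 - 8/(1 + y) + 2/(1 + y)**2) + C)/4 = -2 + (C + C*(9 - 8/(1 + y) + 2/(1 + y)**2))/4 = -2 + (C/4 + C*(9 - 8/(1 + y) + 2/(1 + y)**2)/4) = -2 + C/4 + C*(9 - 8/(1 + y) + 2/(1 + y)**2)/4)
O(-5, -28)*(53*Y + 12) = (-2 + (5/2)*(-28) + (1/2)*(-28)/(1 - 5)**3 - 2*(-28)/(1 - 5) + (1/2)*(-28)*(-5)/(1 - 5)**3)*(53*(-47) + 12) = (-2 - 70 + (1/2)*(-28)/(-4)**3 - 2*(-28)/(-4) + (1/2)*(-28)*(-5)/(-4)**3)*(-2491 + 12) = (-2 - 70 + (1/2)*(-28)*(-1/64) - 2*(-28)*(-1/4) + (1/2)*(-28)*(-5)*(-1/64))*(-2479) = (-2 - 70 + 7/32 - 14 - 35/32)*(-2479) = -695/8*(-2479) = 1722905/8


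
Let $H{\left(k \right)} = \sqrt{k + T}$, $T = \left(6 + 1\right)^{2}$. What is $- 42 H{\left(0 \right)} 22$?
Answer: $-6468$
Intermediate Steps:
$T = 49$ ($T = 7^{2} = 49$)
$H{\left(k \right)} = \sqrt{49 + k}$ ($H{\left(k \right)} = \sqrt{k + 49} = \sqrt{49 + k}$)
$- 42 H{\left(0 \right)} 22 = - 42 \sqrt{49 + 0} \cdot 22 = - 42 \sqrt{49} \cdot 22 = \left(-42\right) 7 \cdot 22 = \left(-294\right) 22 = -6468$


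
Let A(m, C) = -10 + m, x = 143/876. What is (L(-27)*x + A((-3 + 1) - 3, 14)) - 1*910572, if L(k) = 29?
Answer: -797670065/876 ≈ -9.1058e+5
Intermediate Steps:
x = 143/876 (x = 143*(1/876) = 143/876 ≈ 0.16324)
(L(-27)*x + A((-3 + 1) - 3, 14)) - 1*910572 = (29*(143/876) + (-10 + ((-3 + 1) - 3))) - 1*910572 = (4147/876 + (-10 + (-2 - 3))) - 910572 = (4147/876 + (-10 - 5)) - 910572 = (4147/876 - 15) - 910572 = -8993/876 - 910572 = -797670065/876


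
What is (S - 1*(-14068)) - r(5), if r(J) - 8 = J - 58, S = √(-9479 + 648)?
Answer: 14113 + I*√8831 ≈ 14113.0 + 93.973*I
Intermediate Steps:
S = I*√8831 (S = √(-8831) = I*√8831 ≈ 93.973*I)
r(J) = -50 + J (r(J) = 8 + (J - 58) = 8 + (-58 + J) = -50 + J)
(S - 1*(-14068)) - r(5) = (I*√8831 - 1*(-14068)) - (-50 + 5) = (I*√8831 + 14068) - 1*(-45) = (14068 + I*√8831) + 45 = 14113 + I*√8831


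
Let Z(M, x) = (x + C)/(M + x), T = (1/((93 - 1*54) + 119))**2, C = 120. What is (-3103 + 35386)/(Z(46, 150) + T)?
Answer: 39489727788/1685119 ≈ 23434.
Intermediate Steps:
T = 1/24964 (T = (1/((93 - 54) + 119))**2 = (1/(39 + 119))**2 = (1/158)**2 = 1/24964 ≈ 4.0058e-5)
Z(M, x) = (120 + x)/(M + x) (Z(M, x) = (x + 120)/(M + x) = (120 + x)/(M + x))
(-3103 + 35386)/(Z(46, 150) + T) = (-3103 + 35386)/((120 + 150)/(46 + 150) + 1/24964) = 32283/(270/196 + 1/24964) = 32283/((1/196)*270 + 1/24964) = 32283/(135/98 + 1/24964) = 32283/(1685119/1223236) = 32283*(1223236/1685119) = 39489727788/1685119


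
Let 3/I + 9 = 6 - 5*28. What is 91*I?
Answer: -21/11 ≈ -1.9091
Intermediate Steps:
I = -3/143 (I = 3/(-9 + (6 - 5*28)) = 3/(-9 + (6 - 140)) = 3/(-9 - 134) = 3/(-143) = 3*(-1/143) = -3/143 ≈ -0.020979)
91*I = 91*(-3/143) = -21/11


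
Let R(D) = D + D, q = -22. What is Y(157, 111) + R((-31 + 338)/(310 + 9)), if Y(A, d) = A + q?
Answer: 43679/319 ≈ 136.92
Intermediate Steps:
R(D) = 2*D
Y(A, d) = -22 + A (Y(A, d) = A - 22 = -22 + A)
Y(157, 111) + R((-31 + 338)/(310 + 9)) = (-22 + 157) + 2*((-31 + 338)/(310 + 9)) = 135 + 2*(307/319) = 135 + 614/319 = 43679/319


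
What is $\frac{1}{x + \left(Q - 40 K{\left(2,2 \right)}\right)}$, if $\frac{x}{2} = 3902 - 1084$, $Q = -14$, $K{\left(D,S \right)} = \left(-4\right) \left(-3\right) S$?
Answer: $\frac{1}{4662} \approx 0.0002145$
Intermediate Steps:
$K{\left(D,S \right)} = 12 S$
$x = 5636$ ($x = 2 \left(3902 - 1084\right) = 2 \cdot 2818 = 5636$)
$\frac{1}{x + \left(Q - 40 K{\left(2,2 \right)}\right)} = \frac{1}{5636 - \left(14 + 40 \cdot 12 \cdot 2\right)} = \frac{1}{5636 - 974} = \frac{1}{4662}$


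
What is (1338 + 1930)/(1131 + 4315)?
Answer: 1634/2723 ≈ 0.60007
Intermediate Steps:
(1338 + 1930)/(1131 + 4315) = 3268/5446 = 3268*(1/5446) = 1634/2723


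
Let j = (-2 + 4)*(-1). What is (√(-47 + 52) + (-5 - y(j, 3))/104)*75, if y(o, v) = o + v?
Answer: -225/52 + 75*√5 ≈ 163.38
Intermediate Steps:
j = -2 (j = 2*(-1) = -2)
(√(-47 + 52) + (-5 - y(j, 3))/104)*75 = (√(-47 + 52) + (-5 - (-2 + 3))/104)*75 = (√5 + (-5 - 1*1)*(1/104))*75 = (√5 + (-5 - 1)*(1/104))*75 = (√5 - 6*1/104)*75 = (√5 - 3/52)*75 = (-3/52 + √5)*75 = -225/52 + 75*√5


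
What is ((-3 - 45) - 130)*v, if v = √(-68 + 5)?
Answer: -534*I*√7 ≈ -1412.8*I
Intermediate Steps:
v = 3*I*√7 (v = √(-63) = 3*I*√7 ≈ 7.9373*I)
((-3 - 45) - 130)*v = ((-3 - 45) - 130)*(3*I*√7) = (-48 - 130)*(3*I*√7) = -534*I*√7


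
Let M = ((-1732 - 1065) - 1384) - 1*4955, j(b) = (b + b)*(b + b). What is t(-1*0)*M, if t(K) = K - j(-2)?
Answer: 146176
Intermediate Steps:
j(b) = 4*b**2 (j(b) = (2*b)*(2*b) = 4*b**2)
t(K) = -16 + K (t(K) = K - 4*(-2)**2 = K - 4*4 = K - 1*16 = K - 16 = -16 + K)
M = -9136 (M = (-2797 - 1384) - 4955 = -4181 - 4955 = -9136)
t(-1*0)*M = (-16 - 1*0)*(-9136) = (-16 + 0)*(-9136) = -16*(-9136) = 146176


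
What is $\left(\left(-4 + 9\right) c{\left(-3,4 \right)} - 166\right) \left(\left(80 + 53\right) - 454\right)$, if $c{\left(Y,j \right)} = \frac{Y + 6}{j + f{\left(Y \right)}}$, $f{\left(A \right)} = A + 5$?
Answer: $\frac{104967}{2} \approx 52484.0$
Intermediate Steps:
$f{\left(A \right)} = 5 + A$
$c{\left(Y,j \right)} = \frac{6 + Y}{5 + Y + j}$ ($c{\left(Y,j \right)} = \frac{Y + 6}{j + \left(5 + Y\right)} = \frac{6 + Y}{5 + Y + j}$)
$\left(\left(-4 + 9\right) c{\left(-3,4 \right)} - 166\right) \left(\left(80 + 53\right) - 454\right) = \left(\left(-4 + 9\right) \frac{6 - 3}{5 - 3 + 4} - 166\right) \left(\left(80 + 53\right) - 454\right) = \left(5 \cdot \frac{1}{6} \cdot 3 - 166\right) \left(133 - 454\right) = \left(5 \cdot \frac{1}{6} \cdot 3 - 166\right) \left(-321\right) = \left(5 \cdot \frac{1}{2} - 166\right) \left(-321\right) = \left(\frac{5}{2} - 166\right) \left(-321\right) = \left(- \frac{327}{2}\right) \left(-321\right) = \frac{104967}{2}$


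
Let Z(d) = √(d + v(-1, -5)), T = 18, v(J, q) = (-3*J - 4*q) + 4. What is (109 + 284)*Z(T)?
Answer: 1179*√5 ≈ 2636.3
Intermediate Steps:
v(J, q) = 4 - 4*q - 3*J (v(J, q) = (-4*q - 3*J) + 4 = 4 - 4*q - 3*J)
Z(d) = √(27 + d) (Z(d) = √(d + (4 - 4*(-5) - 3*(-1))) = √(d + (4 + 20 + 3)) = √(d + 27) = √(27 + d))
(109 + 284)*Z(T) = (109 + 284)*√(27 + 18) = 393*√45 = 393*(3*√5) = 1179*√5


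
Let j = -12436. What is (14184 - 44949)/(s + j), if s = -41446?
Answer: 30765/53882 ≈ 0.57097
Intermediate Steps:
(14184 - 44949)/(s + j) = (14184 - 44949)/(-41446 - 12436) = -30765/(-53882) = -30765*(-1/53882) = 30765/53882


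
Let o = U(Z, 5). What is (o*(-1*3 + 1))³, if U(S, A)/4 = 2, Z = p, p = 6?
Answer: -4096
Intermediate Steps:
Z = 6
U(S, A) = 8 (U(S, A) = 4*2 = 8)
o = 8
(o*(-1*3 + 1))³ = (8*(-1*3 + 1))³ = (8*(-3 + 1))³ = (8*(-2))³ = (-16)³ = -4096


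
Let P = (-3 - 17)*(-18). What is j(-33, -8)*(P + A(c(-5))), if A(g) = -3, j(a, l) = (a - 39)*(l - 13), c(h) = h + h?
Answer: 539784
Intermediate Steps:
c(h) = 2*h
j(a, l) = (-39 + a)*(-13 + l)
P = 360 (P = -20*(-18) = 360)
j(-33, -8)*(P + A(c(-5))) = (507 - 39*(-8) - 13*(-33) - 33*(-8))*(360 - 3) = (507 + 312 + 429 + 264)*357 = 1512*357 = 539784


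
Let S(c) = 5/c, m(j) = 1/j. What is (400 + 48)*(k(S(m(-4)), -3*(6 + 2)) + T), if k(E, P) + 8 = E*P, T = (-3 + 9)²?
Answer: 227584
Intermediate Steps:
T = 36 (T = 6² = 36)
k(E, P) = -8 + E*P
(400 + 48)*(k(S(m(-4)), -3*(6 + 2)) + T) = (400 + 48)*((-8 + (5/(1/(-4)))*(-3*(6 + 2))) + 36) = 448*((-8 + (5/(-¼))*(-3*8)) + 36) = 448*((-8 + (5*(-4))*(-24)) + 36) = 448*((-8 - 20*(-24)) + 36) = 448*((-8 + 480) + 36) = 448*(472 + 36) = 448*508 = 227584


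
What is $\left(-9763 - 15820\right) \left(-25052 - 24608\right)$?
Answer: $1270451780$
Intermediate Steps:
$\left(-9763 - 15820\right) \left(-25052 - 24608\right) = - 25583 \left(-25052 - 24608\right) = \left(-25583\right) \left(-49660\right) = 1270451780$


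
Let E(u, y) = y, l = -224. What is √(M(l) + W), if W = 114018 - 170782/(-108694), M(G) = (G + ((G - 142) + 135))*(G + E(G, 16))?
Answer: 3*√68477351139311/54347 ≈ 456.79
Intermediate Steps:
M(G) = (-7 + 2*G)*(16 + G) (M(G) = (G + ((G - 142) + 135))*(G + 16) = (G + ((-142 + G) + 135))*(16 + G) = (G + (-7 + G))*(16 + G) = (-7 + 2*G)*(16 + G))
W = 6196621637/54347 (W = 114018 - 170782*(-1)/108694 = 114018 - 1*(-85391/54347) = 114018 + 85391/54347 = 6196621637/54347 ≈ 1.1402e+5)
√(M(l) + W) = √((-112 + 2*(-224)² + 25*(-224)) + 6196621637/54347) = √((-112 + 2*50176 - 5600) + 6196621637/54347) = √((-112 + 100352 - 5600) + 6196621637/54347) = √(94640 + 6196621637/54347) = √(11340021717/54347) = 3*√68477351139311/54347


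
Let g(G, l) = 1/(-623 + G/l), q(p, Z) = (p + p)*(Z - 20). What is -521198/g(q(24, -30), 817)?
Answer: 266535966418/817 ≈ 3.2624e+8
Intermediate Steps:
q(p, Z) = 2*p*(-20 + Z) (q(p, Z) = (2*p)*(-20 + Z) = 2*p*(-20 + Z))
-521198/g(q(24, -30), 817) = -521198/(817/(2*24*(-20 - 30) - 623*817)) = -521198/(817/(2*24*(-50) - 508991)) = -521198/(817/(-2400 - 508991)) = -521198/(817/(-511391)) = -521198/(817*(-1/511391)) = -521198/(-817/511391) = -521198*(-511391/817) = 266535966418/817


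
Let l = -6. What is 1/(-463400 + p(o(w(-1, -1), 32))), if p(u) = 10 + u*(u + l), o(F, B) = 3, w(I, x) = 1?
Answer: -1/463399 ≈ -2.1580e-6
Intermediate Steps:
p(u) = 10 + u*(-6 + u) (p(u) = 10 + u*(u - 6) = 10 + u*(-6 + u))
1/(-463400 + p(o(w(-1, -1), 32))) = 1/(-463400 + (10 + 3² - 6*3)) = 1/(-463400 + (10 + 9 - 18)) = 1/(-463400 + 1) = 1/(-463399) = -1/463399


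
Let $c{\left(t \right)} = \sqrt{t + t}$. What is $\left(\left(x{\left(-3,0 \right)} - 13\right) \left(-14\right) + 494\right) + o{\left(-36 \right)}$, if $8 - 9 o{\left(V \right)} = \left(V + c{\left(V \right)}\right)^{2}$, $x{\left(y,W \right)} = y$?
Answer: $\frac{5246}{9} + 48 i \sqrt{2} \approx 582.89 + 67.882 i$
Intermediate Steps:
$c{\left(t \right)} = \sqrt{2} \sqrt{t}$ ($c{\left(t \right)} = \sqrt{2 t} = \sqrt{2} \sqrt{t}$)
$o{\left(V \right)} = \frac{8}{9} - \frac{\left(V + \sqrt{2} \sqrt{V}\right)^{2}}{9}$
$\left(\left(x{\left(-3,0 \right)} - 13\right) \left(-14\right) + 494\right) + o{\left(-36 \right)} = \left(\left(-3 - 13\right) \left(-14\right) + 494\right) + \left(\frac{8}{9} - \frac{\left(-36 + \sqrt{2} \sqrt{-36}\right)^{2}}{9}\right) = \left(\left(-16\right) \left(-14\right) + 494\right) + \left(\frac{8}{9} - \frac{\left(-36 + \sqrt{2} \cdot 6 i\right)^{2}}{9}\right) = \left(224 + 494\right) + \left(\frac{8}{9} - \frac{\left(-36 + 6 i \sqrt{2}\right)^{2}}{9}\right) = 718 + \left(\frac{8}{9} - \frac{\left(-36 + 6 i \sqrt{2}\right)^{2}}{9}\right) = \frac{6470}{9} - \frac{\left(-36 + 6 i \sqrt{2}\right)^{2}}{9}$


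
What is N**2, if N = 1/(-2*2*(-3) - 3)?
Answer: 1/81 ≈ 0.012346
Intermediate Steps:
N = 1/9 (N = 1/(-4*(-3) - 3) = 1/(12 - 3) = 1/9 ≈ 0.11111)
N**2 = (1/9)**2 = 1/81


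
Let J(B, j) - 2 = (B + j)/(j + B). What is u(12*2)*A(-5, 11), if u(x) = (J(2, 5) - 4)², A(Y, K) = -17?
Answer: -17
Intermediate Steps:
J(B, j) = 3 (J(B, j) = 2 + (B + j)/(j + B) = 2 + (B + j)/(B + j) = 2 + 1 = 3)
u(x) = 1 (u(x) = (3 - 4)² = (-1)² = 1)
u(12*2)*A(-5, 11) = 1*(-17) = -17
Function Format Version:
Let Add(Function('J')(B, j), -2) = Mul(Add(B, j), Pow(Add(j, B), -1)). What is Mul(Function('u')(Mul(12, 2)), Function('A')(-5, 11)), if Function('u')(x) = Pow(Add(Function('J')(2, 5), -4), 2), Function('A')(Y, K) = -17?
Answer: -17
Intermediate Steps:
Function('J')(B, j) = 3 (Function('J')(B, j) = Add(2, Mul(Add(B, j), Pow(Add(j, B), -1))) = Add(2, Mul(Add(B, j), Pow(Add(B, j), -1))) = Add(2, 1) = 3)
Function('u')(x) = 1 (Function('u')(x) = Pow(Add(3, -4), 2) = Pow(-1, 2) = 1)
Mul(Function('u')(Mul(12, 2)), Function('A')(-5, 11)) = Mul(1, -17) = -17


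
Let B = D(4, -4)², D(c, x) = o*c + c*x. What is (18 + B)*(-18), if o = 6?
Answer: -1476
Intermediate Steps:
D(c, x) = 6*c + c*x
B = 64 (B = (4*(6 - 4))² = (4*2)² = 8² = 64)
(18 + B)*(-18) = (18 + 64)*(-18) = 82*(-18) = -1476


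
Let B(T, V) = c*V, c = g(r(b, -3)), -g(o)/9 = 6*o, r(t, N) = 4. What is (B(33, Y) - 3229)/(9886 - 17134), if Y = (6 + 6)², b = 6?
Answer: 34333/7248 ≈ 4.7369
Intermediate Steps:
Y = 144 (Y = 12² = 144)
g(o) = -54*o
c = -216 (c = -54*4 = -216)
B(T, V) = -216*V
(B(33, Y) - 3229)/(9886 - 17134) = (-216*144 - 3229)/(9886 - 17134) = (-31104 - 3229)/(-7248) = -34333*(-1/7248) = 34333/7248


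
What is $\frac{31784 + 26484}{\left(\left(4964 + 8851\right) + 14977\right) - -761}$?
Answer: $\frac{58268}{29553} \approx 1.9716$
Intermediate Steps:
$\frac{31784 + 26484}{\left(\left(4964 + 8851\right) + 14977\right) - -761} = \frac{58268}{\left(13815 + 14977\right) + \left(-11037 + 11798\right)} = \frac{58268}{28792 + 761} = \frac{58268}{29553}$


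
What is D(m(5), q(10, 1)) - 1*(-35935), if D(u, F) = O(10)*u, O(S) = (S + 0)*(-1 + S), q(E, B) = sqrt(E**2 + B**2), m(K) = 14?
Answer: 37195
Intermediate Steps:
q(E, B) = sqrt(B**2 + E**2)
O(S) = S*(-1 + S)
D(u, F) = 90*u (D(u, F) = (10*(-1 + 10))*u = (10*9)*u = 90*u)
D(m(5), q(10, 1)) - 1*(-35935) = 90*14 - 1*(-35935) = 1260 + 35935 = 37195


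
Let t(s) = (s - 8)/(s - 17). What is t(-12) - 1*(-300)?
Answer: 8720/29 ≈ 300.69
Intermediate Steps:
t(s) = (-8 + s)/(-17 + s)
t(-12) - 1*(-300) = (-8 - 12)/(-17 - 12) - 1*(-300) = -20/(-29) + 300 = -1/29*(-20) + 300 = 20/29 + 300 = 8720/29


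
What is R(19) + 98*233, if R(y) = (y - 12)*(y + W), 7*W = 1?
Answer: 22968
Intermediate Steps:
W = ⅐ (W = (⅐)*1 = ⅐ ≈ 0.14286)
R(y) = (-12 + y)*(⅐ + y) (R(y) = (y - 12)*(y + ⅐) = (-12 + y)*(⅐ + y))
R(19) + 98*233 = (-12/7 + 19² - 83/7*19) + 98*233 = (-12/7 + 361 - 1577/7) + 22834 = 134 + 22834 = 22968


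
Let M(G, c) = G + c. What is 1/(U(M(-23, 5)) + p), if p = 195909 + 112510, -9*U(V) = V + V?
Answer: 1/308423 ≈ 3.2423e-6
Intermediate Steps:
U(V) = -2*V/9 (U(V) = -(V + V)/9 = -2*V/9)
p = 308419
1/(U(M(-23, 5)) + p) = 1/(-2*(-23 + 5)/9 + 308419) = 1/(-2/9*(-18) + 308419) = 1/(4 + 308419) = 1/308423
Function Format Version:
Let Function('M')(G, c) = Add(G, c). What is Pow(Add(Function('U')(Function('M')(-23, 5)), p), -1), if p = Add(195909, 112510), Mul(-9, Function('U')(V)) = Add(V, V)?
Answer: Rational(1, 308423) ≈ 3.2423e-6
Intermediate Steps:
Function('U')(V) = Mul(Rational(-2, 9), V) (Function('U')(V) = Mul(Rational(-1, 9), Add(V, V)) = Mul(Rational(-1, 9), Mul(2, V)) = Mul(Rational(-2, 9), V))
p = 308419
Pow(Add(Function('U')(Function('M')(-23, 5)), p), -1) = Pow(Add(Mul(Rational(-2, 9), Add(-23, 5)), 308419), -1) = Pow(Add(Mul(Rational(-2, 9), -18), 308419), -1) = Pow(Add(4, 308419), -1) = Pow(308423, -1) = Rational(1, 308423)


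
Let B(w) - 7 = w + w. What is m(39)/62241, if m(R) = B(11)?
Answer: 29/62241 ≈ 0.00046593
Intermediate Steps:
B(w) = 7 + 2*w (B(w) = 7 + (w + w) = 7 + 2*w)
m(R) = 29 (m(R) = 7 + 2*11 = 7 + 22 = 29)
m(39)/62241 = 29/62241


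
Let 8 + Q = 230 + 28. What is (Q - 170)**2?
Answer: 6400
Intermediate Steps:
Q = 250 (Q = -8 + (230 + 28) = -8 + 258 = 250)
(Q - 170)**2 = (250 - 170)**2 = 80**2 = 6400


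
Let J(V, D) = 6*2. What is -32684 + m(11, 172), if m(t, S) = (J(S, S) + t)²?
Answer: -32155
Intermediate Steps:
J(V, D) = 12
m(t, S) = (12 + t)²
-32684 + m(11, 172) = -32684 + (12 + 11)² = -32684 + 23² = -32684 + 529 = -32155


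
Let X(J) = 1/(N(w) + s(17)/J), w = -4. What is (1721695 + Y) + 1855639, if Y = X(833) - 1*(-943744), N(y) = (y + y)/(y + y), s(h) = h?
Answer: 226053949/50 ≈ 4.5211e+6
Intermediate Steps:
N(y) = 1 (N(y) = (2*y)/((2*y)) = (2*y)*(1/(2*y)) = 1)
X(J) = 1/(1 + 17/J)
Y = 47187249/50 (Y = 833/(17 + 833) - 1*(-943744) = 833/850 + 943744 = 833*(1/850) + 943744 = 49/50 + 943744 = 47187249/50 ≈ 9.4375e+5)
(1721695 + Y) + 1855639 = (1721695 + 47187249/50) + 1855639 = 133271999/50 + 1855639 = 226053949/50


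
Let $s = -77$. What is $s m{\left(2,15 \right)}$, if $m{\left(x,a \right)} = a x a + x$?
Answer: $-34804$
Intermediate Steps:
$m{\left(x,a \right)} = x + x a^{2}$ ($m{\left(x,a \right)} = x a^{2} + x = x + x a^{2}$)
$s m{\left(2,15 \right)} = - 77 \cdot 2 \left(1 + 15^{2}\right) = - 77 \cdot 2 \left(1 + 225\right) = - 77 \cdot 2 \cdot 226 = \left(-77\right) 452 = -34804$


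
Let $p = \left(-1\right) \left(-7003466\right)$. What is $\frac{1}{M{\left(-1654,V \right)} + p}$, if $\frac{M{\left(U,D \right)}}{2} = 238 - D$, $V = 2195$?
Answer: $\frac{1}{6999552} \approx 1.4287 \cdot 10^{-7}$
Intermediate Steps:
$M{\left(U,D \right)} = 476 - 2 D$ ($M{\left(U,D \right)} = 2 \left(238 - D\right) = 476 - 2 D$)
$p = 7003466$
$\frac{1}{M{\left(-1654,V \right)} + p} = \frac{1}{\left(476 - 4390\right) + 7003466} = \frac{1}{-3914 + 7003466} = \frac{1}{6999552}$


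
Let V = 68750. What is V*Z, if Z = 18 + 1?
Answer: 1306250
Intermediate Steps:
Z = 19
V*Z = 68750*19 = 1306250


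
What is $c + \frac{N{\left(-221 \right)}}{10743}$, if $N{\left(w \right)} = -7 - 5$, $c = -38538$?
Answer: $- \frac{138004582}{3581} \approx -38538.0$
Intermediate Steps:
$N{\left(w \right)} = -12$ ($N{\left(w \right)} = -7 - 5 = -12$)
$c + \frac{N{\left(-221 \right)}}{10743} = -38538 - \frac{12}{10743} = -38538 - \frac{4}{3581} = - \frac{138004582}{3581}$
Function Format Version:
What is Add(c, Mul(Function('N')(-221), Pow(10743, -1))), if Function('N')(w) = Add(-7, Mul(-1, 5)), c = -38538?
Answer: Rational(-138004582, 3581) ≈ -38538.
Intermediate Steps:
Function('N')(w) = -12 (Function('N')(w) = Add(-7, -5) = -12)
Add(c, Mul(Function('N')(-221), Pow(10743, -1))) = Add(-38538, Mul(-12, Pow(10743, -1))) = Add(-38538, Mul(-12, Rational(1, 10743))) = Add(-38538, Rational(-4, 3581)) = Rational(-138004582, 3581)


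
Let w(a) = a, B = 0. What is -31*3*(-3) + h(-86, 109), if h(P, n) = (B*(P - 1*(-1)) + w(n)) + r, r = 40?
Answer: 428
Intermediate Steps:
h(P, n) = 40 + n (h(P, n) = (0*(P - 1*(-1)) + n) + 40 = (0*(P + 1) + n) + 40 = (0*(1 + P) + n) + 40 = (0 + n) + 40 = n + 40 = 40 + n)
-31*3*(-3) + h(-86, 109) = -31*3*(-3) + (40 + 109) = -93*(-3) + 149 = 279 + 149 = 428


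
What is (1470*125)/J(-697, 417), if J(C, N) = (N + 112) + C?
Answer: -4375/4 ≈ -1093.8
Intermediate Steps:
J(C, N) = 112 + C + N (J(C, N) = (112 + N) + C = 112 + C + N)
(1470*125)/J(-697, 417) = (1470*125)/(112 - 697 + 417) = 183750/(-168) = 183750*(-1/168) = -4375/4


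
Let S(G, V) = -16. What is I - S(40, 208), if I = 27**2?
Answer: 745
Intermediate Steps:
I = 729
I - S(40, 208) = 729 - 1*(-16) = 729 + 16 = 745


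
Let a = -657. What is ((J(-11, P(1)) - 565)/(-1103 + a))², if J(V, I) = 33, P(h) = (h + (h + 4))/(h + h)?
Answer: 17689/193600 ≈ 0.091369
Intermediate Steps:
P(h) = (4 + 2*h)/(2*h) (P(h) = (h + (4 + h))/((2*h)) = (4 + 2*h)*(1/(2*h)) = (4 + 2*h)/(2*h))
((J(-11, P(1)) - 565)/(-1103 + a))² = ((33 - 565)/(-1103 - 657))² = (-532/(-1760))² = (-532*(-1/1760))² = (133/440)² = 17689/193600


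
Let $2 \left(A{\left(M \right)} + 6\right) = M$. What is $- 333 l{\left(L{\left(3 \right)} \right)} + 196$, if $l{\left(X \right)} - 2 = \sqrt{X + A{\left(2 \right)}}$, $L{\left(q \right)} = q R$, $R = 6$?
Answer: $-470 - 333 \sqrt{13} \approx -1670.6$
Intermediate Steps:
$A{\left(M \right)} = -6 + \frac{M}{2}$
$L{\left(q \right)} = 6 q$ ($L{\left(q \right)} = q 6 = 6 q$)
$l{\left(X \right)} = 2 + \sqrt{-5 + X}$ ($l{\left(X \right)} = 2 + \sqrt{X + \left(-6 + \frac{1}{2} \cdot 2\right)} = 2 + \sqrt{X + \left(-6 + 1\right)} = 2 + \sqrt{X - 5} = 2 + \sqrt{-5 + X}$)
$- 333 l{\left(L{\left(3 \right)} \right)} + 196 = - 333 \left(2 + \sqrt{-5 + 6 \cdot 3}\right) + 196 = - 333 \left(2 + \sqrt{-5 + 18}\right) + 196 = - 333 \left(2 + \sqrt{13}\right) + 196 = \left(-666 - 333 \sqrt{13}\right) + 196 = -470 - 333 \sqrt{13}$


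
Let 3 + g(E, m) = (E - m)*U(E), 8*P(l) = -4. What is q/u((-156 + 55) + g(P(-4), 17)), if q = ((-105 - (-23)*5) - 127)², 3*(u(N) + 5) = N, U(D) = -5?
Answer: -9126/7 ≈ -1303.7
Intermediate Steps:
P(l) = -½ (P(l) = (⅛)*(-4) = -½)
g(E, m) = -3 - 5*E + 5*m (g(E, m) = -3 + (E - m)*(-5) = -3 + (-5*E + 5*m) = -3 - 5*E + 5*m)
u(N) = -5 + N/3
q = 13689 (q = ((-105 - 1*(-115)) - 127)² = ((-105 + 115) - 127)² = (10 - 127)² = (-117)² = 13689)
q/u((-156 + 55) + g(P(-4), 17)) = 13689/(-5 + ((-156 + 55) + (-3 - 5*(-½) + 5*17))/3) = 13689/(-5 + (-101 + (-3 + 5/2 + 85))/3) = 13689/(-5 + (-101 + 169/2)/3) = 13689/(-5 + (⅓)*(-33/2)) = 13689/(-5 - 11/2) = 13689/(-21/2) = 13689*(-2/21) = -9126/7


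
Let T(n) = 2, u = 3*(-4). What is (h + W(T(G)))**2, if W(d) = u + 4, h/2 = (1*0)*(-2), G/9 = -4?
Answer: 64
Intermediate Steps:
G = -36 (G = 9*(-4) = -36)
u = -12
h = 0 (h = 2*((1*0)*(-2)) = 2*(0*(-2)) = 2*0 = 0)
W(d) = -8 (W(d) = -12 + 4 = -8)
(h + W(T(G)))**2 = (0 - 8)**2 = (-8)**2 = 64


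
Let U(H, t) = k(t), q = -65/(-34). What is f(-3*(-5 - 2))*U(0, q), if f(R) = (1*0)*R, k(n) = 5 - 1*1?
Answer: 0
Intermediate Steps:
k(n) = 4 (k(n) = 5 - 1 = 4)
q = 65/34 (q = -65*(-1/34) = 65/34 ≈ 1.9118)
U(H, t) = 4
f(R) = 0 (f(R) = 0*R = 0)
f(-3*(-5 - 2))*U(0, q) = 0*4 = 0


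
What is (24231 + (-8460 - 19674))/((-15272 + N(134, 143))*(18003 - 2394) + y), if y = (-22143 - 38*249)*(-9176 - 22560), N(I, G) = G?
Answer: -1301/255622573 ≈ -5.0895e-6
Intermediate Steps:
y = 1003016280 (y = (-22143 - 9462)*(-31736) = -31605*(-31736) = 1003016280)
(24231 + (-8460 - 19674))/((-15272 + N(134, 143))*(18003 - 2394) + y) = (24231 + (-8460 - 19674))/((-15272 + 143)*(18003 - 2394) + 1003016280) = (24231 - 28134)/(-15129*15609 + 1003016280) = -3903/(-236148561 + 1003016280) = -3903/766867719 = -3903*1/766867719 = -1301/255622573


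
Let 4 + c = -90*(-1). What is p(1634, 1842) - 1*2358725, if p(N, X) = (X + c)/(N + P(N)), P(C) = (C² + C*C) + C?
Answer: -3150773060893/1335795 ≈ -2.3587e+6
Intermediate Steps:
P(C) = C + 2*C² (P(C) = (C² + C²) + C = 2*C² + C = C + 2*C²)
c = 86 (c = -4 - 90*(-1) = -4 + 90 = 86)
p(N, X) = (86 + X)/(N + N*(1 + 2*N)) (p(N, X) = (X + 86)/(N + N*(1 + 2*N)) = (86 + X)/(N + N*(1 + 2*N)))
p(1634, 1842) - 1*2358725 = (½)*(86 + 1842)/(1634*(1 + 1634)) - 1*2358725 = (½)*(1/1634)*1928/1635 - 2358725 = (½)*(1/1634)*(1/1635)*1928 - 2358725 = 482/1335795 - 2358725 = -3150773060893/1335795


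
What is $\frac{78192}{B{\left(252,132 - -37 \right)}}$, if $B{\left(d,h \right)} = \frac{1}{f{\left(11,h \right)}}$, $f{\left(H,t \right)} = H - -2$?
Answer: $1016496$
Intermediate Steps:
$f{\left(H,t \right)} = 2 + H$ ($f{\left(H,t \right)} = H + 2 = 2 + H$)
$B{\left(d,h \right)} = \frac{1}{13}$ ($B{\left(d,h \right)} = \frac{1}{2 + 11} = \frac{1}{13}$)
$\frac{78192}{B{\left(252,132 - -37 \right)}} = 78192 \frac{1}{\frac{1}{13}} = 78192 \cdot 13 = 1016496$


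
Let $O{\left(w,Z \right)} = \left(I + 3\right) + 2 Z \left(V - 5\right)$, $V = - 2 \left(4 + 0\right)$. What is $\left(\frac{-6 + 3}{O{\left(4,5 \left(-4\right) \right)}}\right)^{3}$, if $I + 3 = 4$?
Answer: $- \frac{27}{143877824} \approx -1.8766 \cdot 10^{-7}$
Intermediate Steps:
$V = -8$ ($V = \left(-2\right) 4 = -8$)
$I = 1$ ($I = -3 + 4 = 1$)
$O{\left(w,Z \right)} = 4 - 26 Z$ ($O{\left(w,Z \right)} = \left(1 + 3\right) + 2 Z \left(-8 - 5\right) = 4 + 2 Z \left(-8 - 5\right) = 4 + 2 Z \left(-13\right) = 4 - 26 Z$)
$\left(\frac{-6 + 3}{O{\left(4,5 \left(-4\right) \right)}}\right)^{3} = \left(\frac{-6 + 3}{4 - 26 \cdot 5 \left(-4\right)}\right)^{3} = \left(- \frac{3}{4 - -520}\right)^{3} = \left(- \frac{3}{4 + 520}\right)^{3} = \left(- \frac{3}{524}\right)^{3} = - \frac{27}{143877824}$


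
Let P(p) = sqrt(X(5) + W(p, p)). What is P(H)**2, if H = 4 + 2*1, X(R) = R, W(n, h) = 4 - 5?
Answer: 4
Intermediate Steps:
W(n, h) = -1
H = 6 (H = 4 + 2 = 6)
P(p) = 2 (P(p) = sqrt(5 - 1) = sqrt(4) = 2)
P(H)**2 = 2**2 = 4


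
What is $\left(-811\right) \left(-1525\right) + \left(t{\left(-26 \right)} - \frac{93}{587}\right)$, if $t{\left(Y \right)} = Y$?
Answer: $\frac{725971570}{587} \approx 1.2367 \cdot 10^{6}$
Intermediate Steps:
$\left(-811\right) \left(-1525\right) + \left(t{\left(-26 \right)} - \frac{93}{587}\right) = \left(-811\right) \left(-1525\right) - \left(26 + \frac{93}{587}\right) = 1236775 - \frac{15355}{587} = \frac{725971570}{587}$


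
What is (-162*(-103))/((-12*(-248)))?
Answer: 2781/496 ≈ 5.6069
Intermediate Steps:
(-162*(-103))/((-12*(-248))) = 16686/2976 = 16686*(1/2976) = 2781/496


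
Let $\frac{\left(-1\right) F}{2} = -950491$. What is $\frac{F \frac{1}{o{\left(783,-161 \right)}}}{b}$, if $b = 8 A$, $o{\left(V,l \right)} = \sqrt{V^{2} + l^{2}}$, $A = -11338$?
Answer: $- \frac{950491 \sqrt{639010}}{28980381520} \approx -0.026218$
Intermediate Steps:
$F = 1900982$ ($F = \left(-2\right) \left(-950491\right) = 1900982$)
$b = -90704$ ($b = 8 \left(-11338\right) = -90704$)
$\frac{F \frac{1}{o{\left(783,-161 \right)}}}{b} = \frac{1900982 \frac{1}{\sqrt{783^{2} + \left(-161\right)^{2}}}}{-90704} = \frac{1900982}{\sqrt{613089 + 25921}} \left(- \frac{1}{90704}\right) = \frac{1900982}{\sqrt{639010}} \left(- \frac{1}{90704}\right) = 1900982 \frac{\sqrt{639010}}{639010} \left(- \frac{1}{90704}\right) = \frac{950491 \sqrt{639010}}{319505} \left(- \frac{1}{90704}\right) = - \frac{950491 \sqrt{639010}}{28980381520}$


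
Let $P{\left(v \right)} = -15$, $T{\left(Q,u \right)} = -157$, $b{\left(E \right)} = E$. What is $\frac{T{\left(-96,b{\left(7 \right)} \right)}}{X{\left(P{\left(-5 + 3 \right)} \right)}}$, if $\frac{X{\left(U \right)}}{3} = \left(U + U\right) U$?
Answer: $- \frac{157}{1350} \approx -0.1163$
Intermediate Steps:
$X{\left(U \right)} = 6 U^{2}$ ($X{\left(U \right)} = 3 \left(U + U\right) U = 3 \cdot 2 U U = 3 \cdot 2 U^{2} = 6 U^{2}$)
$\frac{T{\left(-96,b{\left(7 \right)} \right)}}{X{\left(P{\left(-5 + 3 \right)} \right)}} = - \frac{157}{6 \left(-15\right)^{2}} = - \frac{157}{6 \cdot 225} = - \frac{157}{1350}$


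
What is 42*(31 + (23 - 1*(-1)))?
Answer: 2310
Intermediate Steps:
42*(31 + (23 - 1*(-1))) = 42*(31 + (23 + 1)) = 42*(31 + 24) = 42*55 = 2310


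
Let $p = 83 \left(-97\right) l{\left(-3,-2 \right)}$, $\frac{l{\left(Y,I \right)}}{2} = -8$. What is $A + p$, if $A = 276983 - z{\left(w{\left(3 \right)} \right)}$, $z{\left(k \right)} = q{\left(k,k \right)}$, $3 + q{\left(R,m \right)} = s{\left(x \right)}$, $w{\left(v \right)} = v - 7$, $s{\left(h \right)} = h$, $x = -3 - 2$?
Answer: $405807$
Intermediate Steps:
$l{\left(Y,I \right)} = -16$ ($l{\left(Y,I \right)} = 2 \left(-8\right) = -16$)
$x = -5$
$w{\left(v \right)} = -7 + v$
$q{\left(R,m \right)} = -8$ ($q{\left(R,m \right)} = -3 - 5 = -8$)
$z{\left(k \right)} = -8$
$p = 128816$ ($p = 83 \left(-97\right) \left(-16\right) = \left(-8051\right) \left(-16\right) = 128816$)
$A = 276991$ ($A = 276983 - -8 = 276983 + 8 = 276991$)
$A + p = 276991 + 128816 = 405807$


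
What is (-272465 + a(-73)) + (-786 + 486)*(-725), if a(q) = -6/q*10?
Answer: -4012385/73 ≈ -54964.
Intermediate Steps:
a(q) = -60/q
(-272465 + a(-73)) + (-786 + 486)*(-725) = (-272465 - 60/(-73)) + (-786 + 486)*(-725) = (-272465 - 60*(-1/73)) - 300*(-725) = (-272465 + 60/73) + 217500 = -19889885/73 + 217500 = -4012385/73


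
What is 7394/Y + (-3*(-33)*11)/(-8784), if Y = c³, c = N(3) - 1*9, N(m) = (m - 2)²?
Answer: -227453/15616 ≈ -14.565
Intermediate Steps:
N(m) = (-2 + m)²
c = -8 (c = (-2 + 3)² - 1*9 = 1² - 9 = 1 - 9 = -8)
Y = -512 (Y = (-8)³ = -512)
7394/Y + (-3*(-33)*11)/(-8784) = 7394/(-512) + (-3*(-33)*11)/(-8784) = 7394*(-1/512) + (99*11)*(-1/8784) = -3697/256 + 1089*(-1/8784) = -3697/256 - 121/976 = -227453/15616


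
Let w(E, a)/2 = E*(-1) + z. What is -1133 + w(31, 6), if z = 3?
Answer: -1189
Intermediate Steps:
w(E, a) = 6 - 2*E (w(E, a) = 2*(E*(-1) + 3) = 2*(-E + 3) = 2*(3 - E) = 6 - 2*E)
-1133 + w(31, 6) = -1133 + (6 - 2*31) = -1133 + (6 - 62) = -1133 - 56 = -1189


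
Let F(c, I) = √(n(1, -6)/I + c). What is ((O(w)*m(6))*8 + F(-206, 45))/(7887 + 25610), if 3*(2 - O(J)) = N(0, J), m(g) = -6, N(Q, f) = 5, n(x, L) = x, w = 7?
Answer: -16/33497 + I*√46345/502455 ≈ -0.00047765 + 0.00042845*I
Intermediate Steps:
O(J) = ⅓ (O(J) = 2 - ⅓*5 = 2 - 5/3 = ⅓)
F(c, I) = √(c + 1/I) (F(c, I) = √(1/I + c) = √(c + 1/I))
((O(w)*m(6))*8 + F(-206, 45))/(7887 + 25610) = (((⅓)*(-6))*8 + √(-206 + 1/45))/(7887 + 25610) = (-2*8 + √(-206 + 1/45))/33497 = (-16 + √(-9269/45))*(1/33497) = (-16 + I*√46345/15)*(1/33497) = -16/33497 + I*√46345/502455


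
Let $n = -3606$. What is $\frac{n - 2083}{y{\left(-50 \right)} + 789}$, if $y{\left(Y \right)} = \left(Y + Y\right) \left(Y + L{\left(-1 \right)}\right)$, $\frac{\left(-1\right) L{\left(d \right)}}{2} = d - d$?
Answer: $- \frac{5689}{5789} \approx -0.98273$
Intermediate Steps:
$L{\left(d \right)} = 0$ ($L{\left(d \right)} = - 2 \left(d - d\right) = \left(-2\right) 0 = 0$)
$y{\left(Y \right)} = 2 Y^{2}$ ($y{\left(Y \right)} = \left(Y + Y\right) \left(Y + 0\right) = 2 Y Y = 2 Y^{2}$)
$\frac{n - 2083}{y{\left(-50 \right)} + 789} = \frac{-3606 - 2083}{2 \left(-50\right)^{2} + 789} = - \frac{5689}{2 \cdot 2500 + 789} = - \frac{5689}{5000 + 789} = - \frac{5689}{5789}$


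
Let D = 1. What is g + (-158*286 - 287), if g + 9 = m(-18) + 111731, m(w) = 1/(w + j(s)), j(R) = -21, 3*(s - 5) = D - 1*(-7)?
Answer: 2583632/39 ≈ 66247.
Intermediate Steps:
s = 23/3 (s = 5 + (1 - 1*(-7))/3 = 5 + (1 + 7)/3 = 5 + (⅓)*8 = 5 + 8/3 = 23/3 ≈ 7.6667)
m(w) = 1/(-21 + w) (m(w) = 1/(w - 21) = 1/(-21 + w))
g = 4357157/39 (g = -9 + (1/(-21 - 18) + 111731) = -9 + (1/(-39) + 111731) = -9 + (-1/39 + 111731) = -9 + 4357508/39 = 4357157/39 ≈ 1.1172e+5)
g + (-158*286 - 287) = 4357157/39 + (-158*286 - 287) = 4357157/39 + (-45188 - 287) = 4357157/39 - 45475 = 2583632/39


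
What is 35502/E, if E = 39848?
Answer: 17751/19924 ≈ 0.89094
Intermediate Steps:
35502/E = 35502/39848 = 35502*(1/39848) = 17751/19924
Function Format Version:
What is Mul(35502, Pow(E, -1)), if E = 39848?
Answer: Rational(17751, 19924) ≈ 0.89094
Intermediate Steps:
Mul(35502, Pow(E, -1)) = Mul(35502, Pow(39848, -1)) = Mul(35502, Rational(1, 39848)) = Rational(17751, 19924)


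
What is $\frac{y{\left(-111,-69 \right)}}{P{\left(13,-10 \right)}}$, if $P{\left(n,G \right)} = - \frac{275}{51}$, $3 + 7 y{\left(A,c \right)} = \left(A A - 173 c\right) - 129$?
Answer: $- \frac{1230426}{1925} \approx -639.18$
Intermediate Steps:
$y{\left(A,c \right)} = - \frac{132}{7} - \frac{173 c}{7} + \frac{A^{2}}{7}$ ($y{\left(A,c \right)} = - \frac{3}{7} + \frac{\left(A A - 173 c\right) - 129}{7} = - \frac{3}{7} + \frac{\left(A^{2} - 173 c\right) - 129}{7} = - \frac{3}{7} + \frac{-129 + A^{2} - 173 c}{7} = - \frac{3}{7} - \left(\frac{129}{7} - \frac{A^{2}}{7} + \frac{173 c}{7}\right) = - \frac{132}{7} - \frac{173 c}{7} + \frac{A^{2}}{7}$)
$P{\left(n,G \right)} = - \frac{275}{51}$ ($P{\left(n,G \right)} = \left(-275\right) \frac{1}{51} = - \frac{275}{51}$)
$\frac{y{\left(-111,-69 \right)}}{P{\left(13,-10 \right)}} = \frac{- \frac{132}{7} - - \frac{11937}{7} + \frac{\left(-111\right)^{2}}{7}}{- \frac{275}{51}} = \left(- \frac{132}{7} + \frac{11937}{7} + \frac{1}{7} \cdot 12321\right) \left(- \frac{51}{275}\right) = \left(- \frac{132}{7} + \frac{11937}{7} + \frac{12321}{7}\right) \left(- \frac{51}{275}\right) = \frac{24126}{7} \left(- \frac{51}{275}\right) = - \frac{1230426}{1925}$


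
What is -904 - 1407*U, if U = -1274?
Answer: 1791614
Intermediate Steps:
-904 - 1407*U = -904 - 1407*(-1274) = -904 + 1792518 = 1791614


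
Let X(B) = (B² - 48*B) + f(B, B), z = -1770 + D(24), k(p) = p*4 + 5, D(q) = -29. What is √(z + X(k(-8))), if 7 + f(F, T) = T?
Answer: 8*√3 ≈ 13.856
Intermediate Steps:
f(F, T) = -7 + T
k(p) = 5 + 4*p (k(p) = 4*p + 5 = 5 + 4*p)
z = -1799 (z = -1770 - 29 = -1799)
X(B) = -7 + B² - 47*B (X(B) = (B² - 48*B) + (-7 + B) = -7 + B² - 47*B)
√(z + X(k(-8))) = √(-1799 + (-7 + (5 + 4*(-8))² - 47*(5 + 4*(-8)))) = √(-1799 + (-7 + (5 - 32)² - 47*(5 - 32))) = √(-1799 + (-7 + (-27)² - 47*(-27))) = √(-1799 + (-7 + 729 + 1269)) = √(-1799 + 1991) = √192 = 8*√3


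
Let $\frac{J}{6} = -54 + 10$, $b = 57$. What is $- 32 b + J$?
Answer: $-2088$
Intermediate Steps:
$J = -264$ ($J = 6 \left(-54 + 10\right) = 6 \left(-44\right) = -264$)
$- 32 b + J = \left(-32\right) 57 - 264 = -1824 - 264 = -2088$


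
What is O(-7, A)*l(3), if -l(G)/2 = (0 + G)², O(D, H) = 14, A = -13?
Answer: -252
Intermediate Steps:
l(G) = -2*G² (l(G) = -2*(0 + G)² = -2*G²)
O(-7, A)*l(3) = 14*(-2*3²) = 14*(-2*9) = 14*(-18) = -252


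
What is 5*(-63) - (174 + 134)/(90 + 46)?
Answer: -10787/34 ≈ -317.26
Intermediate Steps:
5*(-63) - (174 + 134)/(90 + 46) = -315 - 308/136 = -315 - 1*77/34 = -315 - 77/34 = -10787/34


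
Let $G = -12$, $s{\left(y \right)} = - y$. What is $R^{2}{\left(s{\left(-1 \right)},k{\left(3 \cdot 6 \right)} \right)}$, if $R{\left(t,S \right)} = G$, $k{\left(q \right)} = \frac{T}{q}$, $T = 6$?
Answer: $144$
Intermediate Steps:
$k{\left(q \right)} = \frac{6}{q}$
$R{\left(t,S \right)} = -12$
$R^{2}{\left(s{\left(-1 \right)},k{\left(3 \cdot 6 \right)} \right)} = \left(-12\right)^{2} = 144$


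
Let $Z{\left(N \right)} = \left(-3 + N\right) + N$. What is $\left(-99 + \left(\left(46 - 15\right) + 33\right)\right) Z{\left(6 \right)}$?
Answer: $-315$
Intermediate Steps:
$Z{\left(N \right)} = -3 + 2 N$
$\left(-99 + \left(\left(46 - 15\right) + 33\right)\right) Z{\left(6 \right)} = \left(-99 + \left(\left(46 - 15\right) + 33\right)\right) \left(-3 + 2 \cdot 6\right) = \left(-99 + \left(31 + 33\right)\right) \left(-3 + 12\right) = \left(-99 + 64\right) 9 = \left(-35\right) 9 = -315$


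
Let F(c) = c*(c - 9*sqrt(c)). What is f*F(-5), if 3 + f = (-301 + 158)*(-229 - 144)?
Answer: 1333400 + 2400120*I*sqrt(5) ≈ 1.3334e+6 + 5.3668e+6*I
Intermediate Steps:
f = 53336 (f = -3 + (-301 + 158)*(-229 - 144) = -3 - 143*(-373) = -3 + 53339 = 53336)
f*F(-5) = 53336*((-5)**2 - (-45)*I*sqrt(5)) = 53336*(25 - (-45)*I*sqrt(5)) = 53336*(25 + 45*I*sqrt(5)) = 1333400 + 2400120*I*sqrt(5)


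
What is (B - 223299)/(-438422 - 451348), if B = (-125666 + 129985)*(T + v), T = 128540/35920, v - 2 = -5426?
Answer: 42446842567/1598026920 ≈ 26.562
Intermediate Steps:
v = -5424 (v = 2 - 5426 = -5424)
T = 6427/1796 (T = 128540*(1/35920) = 6427/1796 ≈ 3.5785)
B = -42045797563/1796 (B = (-125666 + 129985)*(6427/1796 - 5424) = 4319*(-9735077/1796) = -42045797563/1796 ≈ -2.3411e+7)
(B - 223299)/(-438422 - 451348) = (-42045797563/1796 - 223299)/(-438422 - 451348) = -42446842567/1796/(-889770) = -42446842567/1796*(-1/889770) = 42446842567/1598026920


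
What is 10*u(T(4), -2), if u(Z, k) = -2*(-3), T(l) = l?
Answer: 60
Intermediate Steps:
u(Z, k) = 6
10*u(T(4), -2) = 10*6 = 60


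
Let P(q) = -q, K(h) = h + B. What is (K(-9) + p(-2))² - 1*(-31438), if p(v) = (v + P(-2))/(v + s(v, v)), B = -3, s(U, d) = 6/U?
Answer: 31582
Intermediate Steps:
K(h) = -3 + h (K(h) = h - 3 = -3 + h)
p(v) = (2 + v)/(v + 6/v) (p(v) = (v - 1*(-2))/(v + 6/v) = (v + 2)/(v + 6/v) = (2 + v)/(v + 6/v))
(K(-9) + p(-2))² - 1*(-31438) = ((-3 - 9) - 2*(2 - 2)/(6 + (-2)²))² - 1*(-31438) = (-12 - 2*0/(6 + 4))² + 31438 = (-12 - 2*0/10)² + 31438 = (-12 - 2*⅒*0)² + 31438 = (-12 + 0)² + 31438 = (-12)² + 31438 = 144 + 31438 = 31582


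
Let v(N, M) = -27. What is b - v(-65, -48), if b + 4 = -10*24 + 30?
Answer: -187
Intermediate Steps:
b = -214 (b = -4 + (-10*24 + 30) = -4 + (-240 + 30) = -4 - 210 = -214)
b - v(-65, -48) = -214 - 1*(-27) = -214 + 27 = -187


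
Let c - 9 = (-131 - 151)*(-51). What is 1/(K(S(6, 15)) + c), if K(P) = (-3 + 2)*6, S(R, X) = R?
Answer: 1/14385 ≈ 6.9517e-5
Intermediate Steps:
K(P) = -6 (K(P) = -1*6 = -6)
c = 14391 (c = 9 + (-131 - 151)*(-51) = 9 - 282*(-51) = 9 + 14382 = 14391)
1/(K(S(6, 15)) + c) = 1/(-6 + 14391) = 1/14385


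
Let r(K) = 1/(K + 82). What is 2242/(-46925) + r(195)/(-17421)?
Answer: -10819080239/226442077725 ≈ -0.047779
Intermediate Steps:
r(K) = 1/(82 + K)
2242/(-46925) + r(195)/(-17421) = 2242/(-46925) + 1/((82 + 195)*(-17421)) = 2242*(-1/46925) - 1/17421/277 = -2242/46925 + (1/277)*(-1/17421) = -2242/46925 - 1/4825617 = -10819080239/226442077725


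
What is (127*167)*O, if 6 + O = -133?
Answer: -2948051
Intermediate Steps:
O = -139 (O = -6 - 133 = -139)
(127*167)*O = (127*167)*(-139) = 21209*(-139) = -2948051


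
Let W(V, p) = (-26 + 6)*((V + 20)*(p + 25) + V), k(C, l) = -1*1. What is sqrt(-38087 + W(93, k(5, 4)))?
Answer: I*sqrt(94187) ≈ 306.9*I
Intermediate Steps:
k(C, l) = -1
W(V, p) = -20*V - 20*(20 + V)*(25 + p) (W(V, p) = -20*((20 + V)*(25 + p) + V) = -20*(V + (20 + V)*(25 + p)) = -20*V - 20*(20 + V)*(25 + p))
sqrt(-38087 + W(93, k(5, 4))) = sqrt(-38087 + (-10000 - 520*93 - 400*(-1) - 20*93*(-1))) = sqrt(-38087 + (-10000 - 48360 + 400 + 1860)) = sqrt(-38087 - 56100) = sqrt(-94187) = I*sqrt(94187)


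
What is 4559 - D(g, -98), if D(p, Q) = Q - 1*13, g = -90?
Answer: 4670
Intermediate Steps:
D(p, Q) = -13 + Q (D(p, Q) = Q - 13 = -13 + Q)
4559 - D(g, -98) = 4559 - (-13 - 98) = 4559 - 1*(-111) = 4559 + 111 = 4670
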